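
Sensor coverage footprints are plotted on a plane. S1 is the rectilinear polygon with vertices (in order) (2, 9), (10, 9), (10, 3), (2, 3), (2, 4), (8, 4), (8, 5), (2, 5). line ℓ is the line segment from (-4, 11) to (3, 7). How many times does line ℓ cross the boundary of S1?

The segment meets the boundary at (2,7.571).

1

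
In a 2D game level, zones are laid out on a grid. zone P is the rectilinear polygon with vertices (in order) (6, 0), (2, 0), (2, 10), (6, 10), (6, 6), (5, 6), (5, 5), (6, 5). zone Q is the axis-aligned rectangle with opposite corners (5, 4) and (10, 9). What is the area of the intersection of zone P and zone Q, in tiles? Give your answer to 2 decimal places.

4.00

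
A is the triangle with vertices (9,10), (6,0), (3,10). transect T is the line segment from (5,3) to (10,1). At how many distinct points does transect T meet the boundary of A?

2

The segment meets the boundary at (6.696,2.321), (5.114,2.955).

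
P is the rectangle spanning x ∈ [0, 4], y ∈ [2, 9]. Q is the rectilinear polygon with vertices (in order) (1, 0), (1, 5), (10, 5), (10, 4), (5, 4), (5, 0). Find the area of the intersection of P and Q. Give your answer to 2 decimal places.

The intersection is the polygon with vertices (4,2), (1,2), (1,5), (4,5).
By the shoelace formula its area is 9.00.

9.00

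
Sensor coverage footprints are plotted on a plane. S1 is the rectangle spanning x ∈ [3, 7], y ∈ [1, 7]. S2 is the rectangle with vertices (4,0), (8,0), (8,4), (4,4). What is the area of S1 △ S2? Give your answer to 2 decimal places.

22.00

|S1∩S2|: x∈[4,7], y∈[1,4] → 3·3 = 9.
|S1 △ S2| = |S1| + |S2| − 2·|S1∩S2| = 24 + 16 − 18 = 22.00.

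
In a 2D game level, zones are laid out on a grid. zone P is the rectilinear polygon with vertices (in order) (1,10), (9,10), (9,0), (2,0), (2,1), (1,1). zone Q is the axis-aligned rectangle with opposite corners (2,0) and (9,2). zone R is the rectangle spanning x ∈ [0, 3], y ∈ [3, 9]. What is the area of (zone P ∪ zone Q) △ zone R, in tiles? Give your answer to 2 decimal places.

73.00

|zone P ∪ zone Q| = 79.
|(zone P ∪ zone Q) ∩ zone R| = 12.
|(zone P ∪ zone Q) △ zone R| = 79 + 18 − 24 = 73.00.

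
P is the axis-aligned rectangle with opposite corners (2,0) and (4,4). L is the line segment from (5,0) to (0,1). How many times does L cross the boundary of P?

The segment meets the boundary at (2,0.6), (4,0.2).

2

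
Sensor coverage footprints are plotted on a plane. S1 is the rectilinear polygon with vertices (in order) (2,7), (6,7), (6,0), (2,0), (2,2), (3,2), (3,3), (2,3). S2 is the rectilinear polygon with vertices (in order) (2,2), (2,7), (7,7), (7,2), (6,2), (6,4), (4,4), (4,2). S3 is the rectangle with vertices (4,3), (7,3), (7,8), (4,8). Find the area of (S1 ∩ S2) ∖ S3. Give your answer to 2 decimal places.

|S1 ∩ S2| = 15.
|(S1 ∩ S2) ∩ S3| = 6.
|(S1 ∩ S2) ∖ S3| = 15 − 6 = 9.00.

9.00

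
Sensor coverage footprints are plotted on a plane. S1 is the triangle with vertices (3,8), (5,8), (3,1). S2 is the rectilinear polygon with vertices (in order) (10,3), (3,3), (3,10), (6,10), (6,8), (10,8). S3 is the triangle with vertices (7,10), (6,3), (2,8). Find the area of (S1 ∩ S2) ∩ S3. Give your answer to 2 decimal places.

The region (S1 ∩ S2) ∩ S3 is the polygon with vertices (4.21,5.237), (3,6.75), (3,8), (5,8).
By the shoelace formula its area is 3.52.

3.52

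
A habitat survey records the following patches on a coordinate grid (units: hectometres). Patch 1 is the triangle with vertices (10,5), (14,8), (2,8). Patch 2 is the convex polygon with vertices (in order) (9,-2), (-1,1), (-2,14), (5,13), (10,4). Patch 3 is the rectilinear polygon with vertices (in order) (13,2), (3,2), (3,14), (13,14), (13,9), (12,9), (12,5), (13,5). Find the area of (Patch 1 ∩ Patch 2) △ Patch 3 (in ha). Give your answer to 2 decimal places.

|Patch 1 ∩ Patch 2| = 7.9064.
|(Patch 1 ∩ Patch 2) ∩ Patch 3| = 7.7189.
|(Patch 1 ∩ Patch 2) △ Patch 3| = 7.9064 + 116 − 15.4379 = 108.47.

108.47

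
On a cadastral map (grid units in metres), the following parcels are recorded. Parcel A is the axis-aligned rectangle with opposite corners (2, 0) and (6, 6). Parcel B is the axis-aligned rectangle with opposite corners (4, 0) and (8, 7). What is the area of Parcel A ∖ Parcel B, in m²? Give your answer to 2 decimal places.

|Parcel A∩Parcel B|: x∈[4,6], y∈[0,6] → 2·6 = 12.
|Parcel A| = 24.
|Parcel A ∖ Parcel B| = |Parcel A| − |Parcel A∩Parcel B| = 24 − 12 = 12.00.

12.00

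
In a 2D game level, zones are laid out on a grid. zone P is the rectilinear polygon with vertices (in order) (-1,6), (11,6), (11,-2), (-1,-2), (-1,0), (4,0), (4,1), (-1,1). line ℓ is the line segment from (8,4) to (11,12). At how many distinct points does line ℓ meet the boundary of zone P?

1

The segment meets the boundary at (8.75,6).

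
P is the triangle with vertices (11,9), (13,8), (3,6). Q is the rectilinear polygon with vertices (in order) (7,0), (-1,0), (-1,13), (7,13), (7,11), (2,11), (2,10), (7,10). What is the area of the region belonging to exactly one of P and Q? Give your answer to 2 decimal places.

103.20

|P| = 7, |Q| = 99, |P∩Q| = 1.4.
|P △ Q| = |P| + |Q| − 2·|P∩Q| = 7 + 99 − 2.8 = 103.20.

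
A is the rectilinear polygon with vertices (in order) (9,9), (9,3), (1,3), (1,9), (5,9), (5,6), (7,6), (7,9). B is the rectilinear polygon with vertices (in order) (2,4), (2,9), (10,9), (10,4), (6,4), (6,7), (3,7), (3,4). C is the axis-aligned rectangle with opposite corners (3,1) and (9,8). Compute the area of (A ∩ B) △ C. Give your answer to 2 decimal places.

|A ∩ B| = 21.
|(A ∩ B) ∩ C| = 12.
|(A ∩ B) △ C| = 21 + 42 − 24 = 39.00.

39.00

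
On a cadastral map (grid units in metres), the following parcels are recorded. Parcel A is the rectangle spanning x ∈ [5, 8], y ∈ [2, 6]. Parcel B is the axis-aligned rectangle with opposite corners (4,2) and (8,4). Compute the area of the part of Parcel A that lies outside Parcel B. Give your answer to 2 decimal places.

6.00

|Parcel A∩Parcel B|: x∈[5,8], y∈[2,4] → 3·2 = 6.
|Parcel A| = 12.
|Parcel A ∖ Parcel B| = |Parcel A| − |Parcel A∩Parcel B| = 12 − 6 = 6.00.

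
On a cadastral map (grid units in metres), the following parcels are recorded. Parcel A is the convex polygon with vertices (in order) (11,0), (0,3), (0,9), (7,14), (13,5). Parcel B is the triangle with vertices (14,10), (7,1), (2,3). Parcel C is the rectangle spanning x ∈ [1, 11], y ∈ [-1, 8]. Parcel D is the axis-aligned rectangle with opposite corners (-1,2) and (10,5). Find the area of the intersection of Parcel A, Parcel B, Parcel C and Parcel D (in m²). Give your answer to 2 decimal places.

The intersection is the polygon with vertices (5.429,5), (10,5), (10,4.857), (7.778,2), (4.5,2), (2,3).
By the shoelace formula its area is 16.15.

16.15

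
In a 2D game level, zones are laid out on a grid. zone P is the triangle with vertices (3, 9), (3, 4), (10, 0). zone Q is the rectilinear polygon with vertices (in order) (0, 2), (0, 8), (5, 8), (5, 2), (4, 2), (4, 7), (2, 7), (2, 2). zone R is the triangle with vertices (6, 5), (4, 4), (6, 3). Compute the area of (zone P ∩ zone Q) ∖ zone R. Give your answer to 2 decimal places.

4.40

|zone P ∩ zone Q| = 4.8968.
|(zone P ∩ zone Q) ∩ zone R| = 0.5.
|(zone P ∩ zone Q) ∖ zone R| = 4.8968 − 0.5 = 4.40.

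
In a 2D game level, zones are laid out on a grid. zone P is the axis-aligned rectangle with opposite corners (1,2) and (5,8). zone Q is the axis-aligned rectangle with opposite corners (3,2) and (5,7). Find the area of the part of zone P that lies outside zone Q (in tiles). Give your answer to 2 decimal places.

14.00

|zone P∩zone Q|: x∈[3,5], y∈[2,7] → 2·5 = 10.
|zone P| = 24.
|zone P ∖ zone Q| = |zone P| − |zone P∩zone Q| = 24 − 10 = 14.00.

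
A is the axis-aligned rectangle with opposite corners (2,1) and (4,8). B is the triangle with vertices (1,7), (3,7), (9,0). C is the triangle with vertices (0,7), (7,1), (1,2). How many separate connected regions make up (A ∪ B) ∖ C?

(A ∪ B) ∖ C splits into 2 disjoint pieces (area 1.3333, area 11.2262).

2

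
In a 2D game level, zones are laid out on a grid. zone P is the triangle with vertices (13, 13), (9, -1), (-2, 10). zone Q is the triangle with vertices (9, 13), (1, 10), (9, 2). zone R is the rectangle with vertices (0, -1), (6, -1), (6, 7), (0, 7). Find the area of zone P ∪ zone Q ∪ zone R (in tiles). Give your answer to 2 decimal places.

136.33

By inclusion–exclusion:
Individual areas: |zone P| = 99, |zone Q| = 44, |zone R| = 48.
|zone P∩zone Q| = 42.1714.
|zone P∩zone R| = 12.5.
|zone Q∩zone R| = 2.
|zone P∩zone Q∩zone R| = 2.
|zone P ∪ zone Q ∪ zone R| = 191 − 56.6714 + 2 = 136.33.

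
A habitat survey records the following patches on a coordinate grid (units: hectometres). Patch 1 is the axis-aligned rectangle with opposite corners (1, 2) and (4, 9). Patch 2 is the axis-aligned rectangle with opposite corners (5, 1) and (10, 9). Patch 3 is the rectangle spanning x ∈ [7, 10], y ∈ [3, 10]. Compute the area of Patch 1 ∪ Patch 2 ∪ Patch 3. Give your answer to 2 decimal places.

64.00

By inclusion–exclusion:
Individual areas: |Patch 1| = 21, |Patch 2| = 40, |Patch 3| = 21.
|Patch 1∩Patch 2| = 0 (no overlap).
|Patch 1∩Patch 3| = 0 (no overlap).
|Patch 2∩Patch 3|: x∈[7,10], y∈[3,9] → 3·6 = 18.
|Patch 1∩Patch 2∩Patch 3| = 0.
|Patch 1 ∪ Patch 2 ∪ Patch 3| = 82 − 18 + 0 = 64.00.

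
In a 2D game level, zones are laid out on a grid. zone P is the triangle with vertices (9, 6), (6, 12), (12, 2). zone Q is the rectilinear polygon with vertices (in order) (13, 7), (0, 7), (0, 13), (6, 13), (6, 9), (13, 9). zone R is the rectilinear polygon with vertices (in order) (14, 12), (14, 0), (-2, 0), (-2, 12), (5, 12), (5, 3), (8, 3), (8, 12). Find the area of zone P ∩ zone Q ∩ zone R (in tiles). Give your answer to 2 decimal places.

0.58

The intersection is the polygon with vertices (9,7), (8.5,7), (8,8), (8,8.667).
By the shoelace formula its area is 0.58.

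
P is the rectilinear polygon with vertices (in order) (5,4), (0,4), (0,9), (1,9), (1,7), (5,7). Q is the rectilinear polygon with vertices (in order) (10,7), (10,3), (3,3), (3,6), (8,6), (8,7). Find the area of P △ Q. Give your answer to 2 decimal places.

|P| = 17, |Q| = 23, |P∩Q| = 4.
|P △ Q| = |P| + |Q| − 2·|P∩Q| = 17 + 23 − 8 = 32.00.

32.00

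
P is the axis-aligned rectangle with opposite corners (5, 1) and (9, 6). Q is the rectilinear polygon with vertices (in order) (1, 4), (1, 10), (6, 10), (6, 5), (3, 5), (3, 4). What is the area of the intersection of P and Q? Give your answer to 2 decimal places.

The intersection is the polygon with vertices (5,6), (6,6), (6,5), (5,5).
By the shoelace formula its area is 1.00.

1.00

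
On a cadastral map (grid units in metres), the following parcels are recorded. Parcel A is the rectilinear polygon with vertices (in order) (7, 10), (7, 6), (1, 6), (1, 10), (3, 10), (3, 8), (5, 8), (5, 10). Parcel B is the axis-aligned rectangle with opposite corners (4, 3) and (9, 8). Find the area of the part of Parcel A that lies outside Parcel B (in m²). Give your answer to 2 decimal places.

14.00

|Parcel A| = 20, |Parcel A∩Parcel B| = 6.
|Parcel A ∖ Parcel B| = |Parcel A| − |Parcel A∩Parcel B| = 20 − 6 = 14.00.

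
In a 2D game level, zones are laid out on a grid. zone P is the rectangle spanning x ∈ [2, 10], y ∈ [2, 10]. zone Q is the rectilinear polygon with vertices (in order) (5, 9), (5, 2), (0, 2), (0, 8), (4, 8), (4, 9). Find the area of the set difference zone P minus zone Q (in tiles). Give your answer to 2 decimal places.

|zone P| = 64, |zone P∩zone Q| = 19.
|zone P ∖ zone Q| = |zone P| − |zone P∩zone Q| = 64 − 19 = 45.00.

45.00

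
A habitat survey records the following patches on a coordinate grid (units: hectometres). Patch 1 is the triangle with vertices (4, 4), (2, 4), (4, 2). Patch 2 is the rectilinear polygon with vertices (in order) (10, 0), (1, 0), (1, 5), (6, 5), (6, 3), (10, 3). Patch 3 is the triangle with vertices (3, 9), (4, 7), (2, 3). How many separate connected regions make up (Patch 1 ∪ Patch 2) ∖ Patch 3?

1

(Patch 1 ∪ Patch 2) ∖ Patch 3 is a single connected region.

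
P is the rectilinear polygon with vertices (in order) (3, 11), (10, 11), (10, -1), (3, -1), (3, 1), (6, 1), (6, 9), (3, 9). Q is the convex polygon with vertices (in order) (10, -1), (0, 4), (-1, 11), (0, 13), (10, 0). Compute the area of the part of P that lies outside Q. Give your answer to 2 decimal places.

|P| = 60, |P∩Q| = 10.4038.
|P ∖ Q| = |P| − |P∩Q| = 60 − 10.4038 = 49.60.

49.60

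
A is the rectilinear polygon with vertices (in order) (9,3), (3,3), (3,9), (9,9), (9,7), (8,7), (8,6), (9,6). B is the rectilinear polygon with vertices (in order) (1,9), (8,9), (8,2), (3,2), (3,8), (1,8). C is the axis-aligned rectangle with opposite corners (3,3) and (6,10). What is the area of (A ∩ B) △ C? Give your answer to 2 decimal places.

|A ∩ B| = 30.
|(A ∩ B) ∩ C| = 18.
|(A ∩ B) △ C| = 30 + 21 − 36 = 15.00.

15.00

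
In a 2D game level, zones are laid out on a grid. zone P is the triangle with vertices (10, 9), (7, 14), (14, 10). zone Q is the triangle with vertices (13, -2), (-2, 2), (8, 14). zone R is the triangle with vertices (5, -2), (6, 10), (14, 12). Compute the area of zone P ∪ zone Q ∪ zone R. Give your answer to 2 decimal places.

127.09

By inclusion–exclusion:
Individual areas: |zone P| = 11.5, |zone Q| = 110, |zone R| = 47.
|zone P∩zone Q| = 1.236.
|zone P∩zone R| = 6.0171.
|zone Q∩zone R| = 34.166.
|zone P∩zone Q∩zone R| = 0.0072.
|zone P ∪ zone Q ∪ zone R| = 168.5 − 41.4191 + 0.0072 = 127.09.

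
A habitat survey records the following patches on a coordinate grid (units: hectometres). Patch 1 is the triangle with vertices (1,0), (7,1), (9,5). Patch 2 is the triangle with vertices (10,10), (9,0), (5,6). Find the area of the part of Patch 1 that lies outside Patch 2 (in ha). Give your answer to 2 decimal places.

|Patch 1| = 11, |Patch 1∩Patch 2| = 2.3109.
|Patch 1 ∖ Patch 2| = |Patch 1| − |Patch 1∩Patch 2| = 11 − 2.3109 = 8.69.

8.69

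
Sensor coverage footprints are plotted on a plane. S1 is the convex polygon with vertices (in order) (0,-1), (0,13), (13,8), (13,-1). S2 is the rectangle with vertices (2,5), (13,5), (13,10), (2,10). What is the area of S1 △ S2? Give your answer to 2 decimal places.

104.90

|S1| = 149.5, |S2| = 55, |S1∩S2| = 49.8.
|S1 △ S2| = |S1| + |S2| − 2·|S1∩S2| = 149.5 + 55 − 99.6 = 104.90.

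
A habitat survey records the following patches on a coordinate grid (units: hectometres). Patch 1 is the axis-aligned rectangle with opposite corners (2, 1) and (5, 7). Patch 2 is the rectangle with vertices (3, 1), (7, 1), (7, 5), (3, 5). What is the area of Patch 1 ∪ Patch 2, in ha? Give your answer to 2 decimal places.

By inclusion–exclusion:
Individual areas: |Patch 1| = 18, |Patch 2| = 16.
|Patch 1∩Patch 2|: x∈[3,5], y∈[1,5] → 2·4 = 8.
|Patch 1 ∪ Patch 2| = 34 − 8 = 26.00.

26.00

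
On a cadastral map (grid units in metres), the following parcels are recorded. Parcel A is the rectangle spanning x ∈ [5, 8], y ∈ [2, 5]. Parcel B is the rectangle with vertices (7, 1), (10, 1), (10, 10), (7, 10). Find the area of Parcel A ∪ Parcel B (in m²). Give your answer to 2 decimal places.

33.00

By inclusion–exclusion:
Individual areas: |Parcel A| = 9, |Parcel B| = 27.
|Parcel A∩Parcel B|: x∈[7,8], y∈[2,5] → 1·3 = 3.
|Parcel A ∪ Parcel B| = 36 − 3 = 33.00.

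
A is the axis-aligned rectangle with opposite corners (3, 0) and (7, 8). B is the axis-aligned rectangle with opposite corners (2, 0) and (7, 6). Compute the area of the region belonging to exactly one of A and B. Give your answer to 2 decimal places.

|A∩B|: x∈[3,7], y∈[0,6] → 4·6 = 24.
|A △ B| = |A| + |B| − 2·|A∩B| = 32 + 30 − 48 = 14.00.

14.00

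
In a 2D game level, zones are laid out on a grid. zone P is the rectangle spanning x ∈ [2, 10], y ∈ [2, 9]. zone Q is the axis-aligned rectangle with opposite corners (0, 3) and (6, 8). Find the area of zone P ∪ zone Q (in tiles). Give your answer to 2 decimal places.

66.00

By inclusion–exclusion:
Individual areas: |zone P| = 56, |zone Q| = 30.
|zone P∩zone Q|: x∈[2,6], y∈[3,8] → 4·5 = 20.
|zone P ∪ zone Q| = 86 − 20 = 66.00.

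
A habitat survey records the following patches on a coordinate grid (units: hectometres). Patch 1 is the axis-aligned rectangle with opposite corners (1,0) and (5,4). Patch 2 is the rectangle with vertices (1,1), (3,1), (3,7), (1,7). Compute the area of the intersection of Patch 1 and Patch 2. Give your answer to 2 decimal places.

6.00

|Patch 1∩Patch 2|: x∈[1,3], y∈[1,4] → 2·3 = 6.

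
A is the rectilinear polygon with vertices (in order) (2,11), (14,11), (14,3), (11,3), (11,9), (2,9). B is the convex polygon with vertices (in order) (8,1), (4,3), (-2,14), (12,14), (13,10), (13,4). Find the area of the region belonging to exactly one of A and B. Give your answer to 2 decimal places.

|A| = 42, |B| = 136.5, |A∩B| = 33.0417.
|A △ B| = |A| + |B| − 2·|A∩B| = 42 + 136.5 − 66.0833 = 112.42.

112.42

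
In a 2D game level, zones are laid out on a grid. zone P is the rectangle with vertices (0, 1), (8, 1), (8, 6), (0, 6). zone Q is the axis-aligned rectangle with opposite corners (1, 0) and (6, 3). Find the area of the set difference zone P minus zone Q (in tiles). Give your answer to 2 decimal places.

|zone P∩zone Q|: x∈[1,6], y∈[1,3] → 5·2 = 10.
|zone P| = 40.
|zone P ∖ zone Q| = |zone P| − |zone P∩zone Q| = 40 − 10 = 30.00.

30.00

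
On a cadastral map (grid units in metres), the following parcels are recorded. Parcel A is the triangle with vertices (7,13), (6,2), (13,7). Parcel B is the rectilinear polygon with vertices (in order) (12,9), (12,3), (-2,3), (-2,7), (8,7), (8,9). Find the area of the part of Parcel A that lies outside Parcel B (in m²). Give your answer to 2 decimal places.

|Parcel A| = 36, |Parcel A∩Parcel B| = 22.8519.
|Parcel A ∖ Parcel B| = |Parcel A| − |Parcel A∩Parcel B| = 36 − 22.8519 = 13.15.

13.15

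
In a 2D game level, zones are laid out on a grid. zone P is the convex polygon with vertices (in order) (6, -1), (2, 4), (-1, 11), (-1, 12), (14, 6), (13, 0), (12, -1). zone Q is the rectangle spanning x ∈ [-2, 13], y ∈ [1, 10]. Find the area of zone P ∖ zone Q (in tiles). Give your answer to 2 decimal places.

|zone P| = 110, |zone P∩zone Q| = 86.9143.
|zone P ∖ zone Q| = |zone P| − |zone P∩zone Q| = 110 − 86.9143 = 23.09.

23.09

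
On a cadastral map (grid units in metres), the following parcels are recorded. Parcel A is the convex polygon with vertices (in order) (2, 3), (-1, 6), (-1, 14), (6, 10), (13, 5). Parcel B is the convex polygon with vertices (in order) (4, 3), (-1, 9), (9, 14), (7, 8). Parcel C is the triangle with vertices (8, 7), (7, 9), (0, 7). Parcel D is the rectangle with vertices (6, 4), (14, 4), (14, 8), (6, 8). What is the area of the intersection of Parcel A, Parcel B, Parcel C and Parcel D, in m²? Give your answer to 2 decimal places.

0.70

The intersection is the polygon with vertices (6.4,7), (6,7), (6,8), (7,8).
By the shoelace formula its area is 0.70.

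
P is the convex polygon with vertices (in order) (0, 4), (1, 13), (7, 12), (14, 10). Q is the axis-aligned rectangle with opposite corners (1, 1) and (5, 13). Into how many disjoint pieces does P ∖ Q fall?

P ∖ Q splits into 2 disjoint pieces (area 4.2857, area 28.6905).

2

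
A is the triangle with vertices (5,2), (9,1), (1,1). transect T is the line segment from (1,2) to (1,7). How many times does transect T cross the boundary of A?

The segment lies entirely outside A and never meets its boundary.

0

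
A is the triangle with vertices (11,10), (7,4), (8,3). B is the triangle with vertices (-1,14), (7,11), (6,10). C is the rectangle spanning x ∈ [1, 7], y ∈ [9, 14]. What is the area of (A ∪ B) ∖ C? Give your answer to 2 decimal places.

|A ∪ B| = 10.5.
|(A ∪ B) ∩ C| = 5.1071.
|(A ∪ B) ∖ C| = 10.5 − 5.1071 = 5.39.

5.39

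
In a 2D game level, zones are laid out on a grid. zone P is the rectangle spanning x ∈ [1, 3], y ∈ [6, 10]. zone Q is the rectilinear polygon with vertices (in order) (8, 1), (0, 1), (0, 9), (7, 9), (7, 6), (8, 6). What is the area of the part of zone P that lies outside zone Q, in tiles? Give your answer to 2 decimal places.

|zone P| = 8, |zone P∩zone Q| = 6.
|zone P ∖ zone Q| = |zone P| − |zone P∩zone Q| = 8 − 6 = 2.00.

2.00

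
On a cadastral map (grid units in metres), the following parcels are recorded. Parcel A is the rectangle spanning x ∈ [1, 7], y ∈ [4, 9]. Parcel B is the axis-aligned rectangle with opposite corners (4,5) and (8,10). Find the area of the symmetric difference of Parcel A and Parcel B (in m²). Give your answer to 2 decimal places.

26.00

|Parcel A∩Parcel B|: x∈[4,7], y∈[5,9] → 3·4 = 12.
|Parcel A △ Parcel B| = |Parcel A| + |Parcel B| − 2·|Parcel A∩Parcel B| = 30 + 20 − 24 = 26.00.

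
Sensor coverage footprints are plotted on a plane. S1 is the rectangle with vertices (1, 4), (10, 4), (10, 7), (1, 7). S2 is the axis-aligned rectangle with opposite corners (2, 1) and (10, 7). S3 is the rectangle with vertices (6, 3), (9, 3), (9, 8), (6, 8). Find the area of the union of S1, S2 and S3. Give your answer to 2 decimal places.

By inclusion–exclusion:
Individual areas: |S1| = 27, |S2| = 48, |S3| = 15.
|S1∩S2|: x∈[2,10], y∈[4,7] → 8·3 = 24.
|S1∩S3|: x∈[6,9], y∈[4,7] → 3·3 = 9.
|S2∩S3|: x∈[6,9], y∈[3,7] → 3·4 = 12.
|S1∩S2∩S3| = 9.
|S1 ∪ S2 ∪ S3| = 90 − 45 + 9 = 54.00.

54.00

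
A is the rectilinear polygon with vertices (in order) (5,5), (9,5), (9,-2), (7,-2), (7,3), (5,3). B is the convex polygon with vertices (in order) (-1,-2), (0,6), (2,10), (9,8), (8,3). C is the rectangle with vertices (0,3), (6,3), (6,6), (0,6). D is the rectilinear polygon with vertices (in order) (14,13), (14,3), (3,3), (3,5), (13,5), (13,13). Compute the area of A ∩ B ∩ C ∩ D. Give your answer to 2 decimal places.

2.00

The intersection is the polygon with vertices (5,5), (6,5), (6,3), (5,3).
By the shoelace formula its area is 2.00.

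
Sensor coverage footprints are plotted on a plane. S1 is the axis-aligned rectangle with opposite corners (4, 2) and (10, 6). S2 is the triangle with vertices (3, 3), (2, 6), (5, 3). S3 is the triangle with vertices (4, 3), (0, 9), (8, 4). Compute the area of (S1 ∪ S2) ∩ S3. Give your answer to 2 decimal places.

The region (S1 ∪ S2) ∩ S3 is the polygon with vertices (4.8,6), (8,4), (4,3), (2,6), (4,4), (4,6).
By the shoelace formula its area is 7.80.

7.80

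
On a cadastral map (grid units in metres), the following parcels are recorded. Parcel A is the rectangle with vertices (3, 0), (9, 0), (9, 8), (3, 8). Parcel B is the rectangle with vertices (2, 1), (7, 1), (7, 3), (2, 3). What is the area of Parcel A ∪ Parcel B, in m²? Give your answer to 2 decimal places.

50.00

By inclusion–exclusion:
Individual areas: |Parcel A| = 48, |Parcel B| = 10.
|Parcel A∩Parcel B|: x∈[3,7], y∈[1,3] → 4·2 = 8.
|Parcel A ∪ Parcel B| = 58 − 8 = 50.00.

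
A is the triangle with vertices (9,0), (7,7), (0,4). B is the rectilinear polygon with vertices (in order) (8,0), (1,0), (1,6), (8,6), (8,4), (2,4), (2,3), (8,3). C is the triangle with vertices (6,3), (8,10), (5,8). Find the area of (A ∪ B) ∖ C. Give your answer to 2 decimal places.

42.00

|A ∪ B| = 45.2242.
|(A ∪ B) ∩ C| = 3.2284.
|(A ∪ B) ∖ C| = 45.2242 − 3.2284 = 42.00.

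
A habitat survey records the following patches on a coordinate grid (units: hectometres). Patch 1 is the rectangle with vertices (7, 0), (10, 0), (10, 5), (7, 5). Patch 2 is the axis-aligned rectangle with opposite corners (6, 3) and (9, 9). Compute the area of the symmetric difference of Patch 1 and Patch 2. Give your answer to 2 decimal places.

25.00

|Patch 1∩Patch 2|: x∈[7,9], y∈[3,5] → 2·2 = 4.
|Patch 1 △ Patch 2| = |Patch 1| + |Patch 2| − 2·|Patch 1∩Patch 2| = 15 + 18 − 8 = 25.00.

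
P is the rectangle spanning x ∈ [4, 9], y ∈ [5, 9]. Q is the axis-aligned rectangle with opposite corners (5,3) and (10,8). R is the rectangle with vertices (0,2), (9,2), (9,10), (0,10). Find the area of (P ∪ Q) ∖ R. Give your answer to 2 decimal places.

|P ∪ Q| = 33.
|(P ∪ Q) ∩ R| = 28.
|(P ∪ Q) ∖ R| = 33 − 28 = 5.00.

5.00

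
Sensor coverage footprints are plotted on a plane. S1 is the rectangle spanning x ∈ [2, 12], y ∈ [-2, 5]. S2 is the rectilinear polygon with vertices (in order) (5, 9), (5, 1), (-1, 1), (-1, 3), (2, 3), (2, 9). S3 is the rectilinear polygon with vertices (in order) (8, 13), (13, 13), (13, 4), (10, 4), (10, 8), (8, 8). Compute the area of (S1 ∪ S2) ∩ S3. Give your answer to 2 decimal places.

2.00

The region (S1 ∪ S2) ∩ S3 is the polygon with vertices (12,4), (10,4), (10,5), (12,5).
By the shoelace formula its area is 2.00.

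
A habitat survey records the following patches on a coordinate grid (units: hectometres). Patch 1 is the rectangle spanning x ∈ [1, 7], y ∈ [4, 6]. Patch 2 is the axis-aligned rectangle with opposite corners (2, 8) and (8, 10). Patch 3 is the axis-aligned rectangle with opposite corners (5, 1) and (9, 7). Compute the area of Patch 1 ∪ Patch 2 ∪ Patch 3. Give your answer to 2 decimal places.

44.00

By inclusion–exclusion:
Individual areas: |Patch 1| = 12, |Patch 2| = 12, |Patch 3| = 24.
|Patch 1∩Patch 2| = 0 (no overlap).
|Patch 1∩Patch 3|: x∈[5,7], y∈[4,6] → 2·2 = 4.
|Patch 2∩Patch 3| = 0 (no overlap).
|Patch 1∩Patch 2∩Patch 3| = 0.
|Patch 1 ∪ Patch 2 ∪ Patch 3| = 48 − 4 + 0 = 44.00.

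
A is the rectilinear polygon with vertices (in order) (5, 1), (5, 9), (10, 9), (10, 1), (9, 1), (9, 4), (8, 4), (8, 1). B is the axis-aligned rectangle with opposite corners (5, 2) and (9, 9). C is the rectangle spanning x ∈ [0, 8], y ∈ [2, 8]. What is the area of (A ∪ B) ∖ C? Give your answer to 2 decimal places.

|A ∪ B| = 39.
|(A ∪ B) ∩ C| = 18.
|(A ∪ B) ∖ C| = 39 − 18 = 21.00.

21.00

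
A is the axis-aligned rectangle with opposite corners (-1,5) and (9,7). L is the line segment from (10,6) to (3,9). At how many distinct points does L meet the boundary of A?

The segment meets the boundary at (7.667,7), (9,6.429).

2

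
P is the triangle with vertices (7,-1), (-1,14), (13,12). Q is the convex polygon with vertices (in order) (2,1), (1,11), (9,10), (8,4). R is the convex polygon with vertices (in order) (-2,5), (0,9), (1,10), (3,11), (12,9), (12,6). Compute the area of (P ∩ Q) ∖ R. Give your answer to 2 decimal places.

|P ∩ Q| = 41.2022.
|(P ∩ Q) ∩ R| = 30.6387.
|(P ∩ Q) ∖ R| = 41.2022 − 30.6387 = 10.56.

10.56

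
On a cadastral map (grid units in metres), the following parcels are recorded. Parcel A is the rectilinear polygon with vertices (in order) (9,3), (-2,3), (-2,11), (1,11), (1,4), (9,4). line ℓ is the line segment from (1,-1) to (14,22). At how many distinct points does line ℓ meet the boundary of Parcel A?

The segment meets the boundary at (3.826,4), (3.261,3).

2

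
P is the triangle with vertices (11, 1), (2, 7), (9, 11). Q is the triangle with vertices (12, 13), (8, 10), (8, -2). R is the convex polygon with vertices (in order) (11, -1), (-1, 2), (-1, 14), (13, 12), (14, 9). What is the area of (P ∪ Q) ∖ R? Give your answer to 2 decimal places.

0.70

|P ∪ Q| = 50.4463.
|(P ∪ Q) ∩ R| = 49.7465.
|(P ∪ Q) ∖ R| = 50.4463 − 49.7465 = 0.70.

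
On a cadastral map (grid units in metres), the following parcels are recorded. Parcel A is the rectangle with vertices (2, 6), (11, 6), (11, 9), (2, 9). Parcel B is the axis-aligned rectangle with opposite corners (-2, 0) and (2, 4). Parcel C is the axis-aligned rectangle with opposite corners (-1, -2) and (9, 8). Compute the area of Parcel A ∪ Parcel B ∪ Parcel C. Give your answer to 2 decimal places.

By inclusion–exclusion:
Individual areas: |Parcel A| = 27, |Parcel B| = 16, |Parcel C| = 100.
|Parcel A∩Parcel B| = 0 (no overlap).
|Parcel A∩Parcel C|: x∈[2,9], y∈[6,8] → 7·2 = 14.
|Parcel B∩Parcel C|: x∈[-1,2], y∈[0,4] → 3·4 = 12.
|Parcel A∩Parcel B∩Parcel C| = 0.
|Parcel A ∪ Parcel B ∪ Parcel C| = 143 − 26 + 0 = 117.00.

117.00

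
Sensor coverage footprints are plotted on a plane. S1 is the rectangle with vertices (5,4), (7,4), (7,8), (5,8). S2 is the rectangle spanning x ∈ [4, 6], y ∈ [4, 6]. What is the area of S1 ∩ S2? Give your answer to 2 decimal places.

2.00

|S1∩S2|: x∈[5,6], y∈[4,6] → 1·2 = 2.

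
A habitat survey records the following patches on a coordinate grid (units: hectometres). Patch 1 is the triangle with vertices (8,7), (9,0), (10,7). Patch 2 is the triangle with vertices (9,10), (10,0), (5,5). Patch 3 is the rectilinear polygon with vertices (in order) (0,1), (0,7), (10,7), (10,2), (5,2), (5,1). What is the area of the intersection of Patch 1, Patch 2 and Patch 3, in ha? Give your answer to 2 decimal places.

5.42

The intersection is the polygon with vertices (9.3,7), (9.588,4.118), (9.286,2), (8.714,2), (8,7).
By the shoelace formula its area is 5.42.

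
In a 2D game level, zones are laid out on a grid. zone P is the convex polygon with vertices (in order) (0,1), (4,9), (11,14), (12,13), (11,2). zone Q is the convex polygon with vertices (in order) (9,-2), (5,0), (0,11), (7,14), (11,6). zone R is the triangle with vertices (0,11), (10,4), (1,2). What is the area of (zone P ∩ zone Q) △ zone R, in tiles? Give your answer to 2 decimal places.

|zone P ∩ zone Q| = 60.2434.
|(zone P ∩ zone Q) ∩ zone R| = 21.9413.
|(zone P ∩ zone Q) △ zone R| = 60.2434 + 41.5 − 43.8826 = 57.86.

57.86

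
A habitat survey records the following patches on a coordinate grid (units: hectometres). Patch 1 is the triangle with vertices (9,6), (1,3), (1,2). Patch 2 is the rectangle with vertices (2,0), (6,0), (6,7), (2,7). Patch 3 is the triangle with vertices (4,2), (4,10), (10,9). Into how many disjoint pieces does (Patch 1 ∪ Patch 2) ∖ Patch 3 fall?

(Patch 1 ∪ Patch 2) ∖ Patch 3 splits into 2 disjoint pieces (area 0.398, area 21.2708).

2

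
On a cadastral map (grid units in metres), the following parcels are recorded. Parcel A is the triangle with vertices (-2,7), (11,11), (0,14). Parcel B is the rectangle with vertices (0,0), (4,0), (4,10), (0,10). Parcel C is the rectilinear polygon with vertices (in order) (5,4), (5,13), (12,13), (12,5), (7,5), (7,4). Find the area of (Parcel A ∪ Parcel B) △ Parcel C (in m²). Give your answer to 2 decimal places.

|Parcel A ∪ Parcel B| = 74.4231.
|(Parcel A ∪ Parcel B) ∩ Parcel C| = 10.4476.
|(Parcel A ∪ Parcel B) △ Parcel C| = 74.4231 + 58 − 20.8951 = 111.53.

111.53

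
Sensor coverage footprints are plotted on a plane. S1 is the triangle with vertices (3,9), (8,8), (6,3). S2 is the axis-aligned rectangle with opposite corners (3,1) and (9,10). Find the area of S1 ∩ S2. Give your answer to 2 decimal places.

The intersection is the polygon with vertices (8,8), (6,3), (3,9).
By the shoelace formula its area is 13.50.

13.50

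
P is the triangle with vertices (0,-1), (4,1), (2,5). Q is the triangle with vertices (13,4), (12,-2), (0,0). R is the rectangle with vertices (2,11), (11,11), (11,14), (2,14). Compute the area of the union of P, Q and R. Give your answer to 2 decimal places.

By inclusion–exclusion:
Individual areas: |P| = 10, |Q| = 37, |R| = 27.
|P∩Q| = 1.6722.
|P∩R| = 0.
|Q∩R| = 0.
|P∩Q∩R| = 0.
|P ∪ Q ∪ R| = 74 − 1.6722 + 0 = 72.33.

72.33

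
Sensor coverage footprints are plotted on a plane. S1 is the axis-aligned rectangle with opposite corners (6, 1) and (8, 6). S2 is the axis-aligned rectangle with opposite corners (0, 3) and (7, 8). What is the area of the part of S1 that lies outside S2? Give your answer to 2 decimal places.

7.00

|S1∩S2|: x∈[6,7], y∈[3,6] → 1·3 = 3.
|S1| = 10.
|S1 ∖ S2| = |S1| − |S1∩S2| = 10 − 3 = 7.00.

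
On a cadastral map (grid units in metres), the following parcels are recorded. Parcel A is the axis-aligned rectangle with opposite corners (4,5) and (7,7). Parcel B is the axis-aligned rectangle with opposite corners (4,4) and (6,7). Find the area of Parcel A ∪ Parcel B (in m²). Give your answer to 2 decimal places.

By inclusion–exclusion:
Individual areas: |Parcel A| = 6, |Parcel B| = 6.
|Parcel A∩Parcel B|: x∈[4,6], y∈[5,7] → 2·2 = 4.
|Parcel A ∪ Parcel B| = 12 − 4 = 8.00.

8.00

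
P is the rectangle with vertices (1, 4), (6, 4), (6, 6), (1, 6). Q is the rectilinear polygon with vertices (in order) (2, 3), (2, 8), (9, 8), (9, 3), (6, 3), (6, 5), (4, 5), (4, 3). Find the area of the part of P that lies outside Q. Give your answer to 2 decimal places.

4.00

|P| = 10, |P∩Q| = 6.
|P ∖ Q| = |P| − |P∩Q| = 10 − 6 = 4.00.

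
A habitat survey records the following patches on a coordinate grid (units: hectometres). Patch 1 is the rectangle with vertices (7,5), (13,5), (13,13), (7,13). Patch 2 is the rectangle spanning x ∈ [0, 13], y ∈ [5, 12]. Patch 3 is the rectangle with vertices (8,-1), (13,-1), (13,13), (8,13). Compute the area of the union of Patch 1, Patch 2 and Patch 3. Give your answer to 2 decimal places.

By inclusion–exclusion:
Individual areas: |Patch 1| = 48, |Patch 2| = 91, |Patch 3| = 70.
|Patch 1∩Patch 2|: x∈[7,13], y∈[5,12] → 6·7 = 42.
|Patch 1∩Patch 3|: x∈[8,13], y∈[5,13] → 5·8 = 40.
|Patch 2∩Patch 3|: x∈[8,13], y∈[5,12] → 5·7 = 35.
|Patch 1∩Patch 2∩Patch 3| = 35.
|Patch 1 ∪ Patch 2 ∪ Patch 3| = 209 − 117 + 35 = 127.00.

127.00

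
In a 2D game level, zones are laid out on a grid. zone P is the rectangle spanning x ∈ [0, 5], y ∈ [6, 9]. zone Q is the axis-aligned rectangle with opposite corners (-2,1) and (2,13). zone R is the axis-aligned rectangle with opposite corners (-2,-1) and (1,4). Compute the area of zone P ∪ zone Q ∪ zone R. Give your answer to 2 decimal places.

By inclusion–exclusion:
Individual areas: |zone P| = 15, |zone Q| = 48, |zone R| = 15.
|zone P∩zone Q|: x∈[0,2], y∈[6,9] → 2·3 = 6.
|zone P∩zone R| = 0 (no overlap).
|zone Q∩zone R|: x∈[-2,1], y∈[1,4] → 3·3 = 9.
|zone P∩zone Q∩zone R| = 0.
|zone P ∪ zone Q ∪ zone R| = 78 − 15 + 0 = 63.00.

63.00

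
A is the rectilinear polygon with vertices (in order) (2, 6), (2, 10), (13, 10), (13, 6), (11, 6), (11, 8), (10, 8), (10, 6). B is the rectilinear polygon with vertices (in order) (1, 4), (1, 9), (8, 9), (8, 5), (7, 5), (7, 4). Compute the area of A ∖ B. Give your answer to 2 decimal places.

|A| = 42, |A∩B| = 18.
|A ∖ B| = |A| − |A∩B| = 42 − 18 = 24.00.

24.00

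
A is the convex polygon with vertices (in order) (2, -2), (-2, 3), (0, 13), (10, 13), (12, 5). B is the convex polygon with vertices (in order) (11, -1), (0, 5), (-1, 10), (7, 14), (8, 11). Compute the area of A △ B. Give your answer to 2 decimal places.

72.40

|A| = 147, |B| = 94, |A∩B| = 84.3002.
|A △ B| = |A| + |B| − 2·|A∩B| = 147 + 94 − 168.6004 = 72.40.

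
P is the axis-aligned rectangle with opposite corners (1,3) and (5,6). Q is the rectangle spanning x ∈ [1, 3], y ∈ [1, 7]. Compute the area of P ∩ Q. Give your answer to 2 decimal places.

6.00

|P∩Q|: x∈[1,3], y∈[3,6] → 2·3 = 6.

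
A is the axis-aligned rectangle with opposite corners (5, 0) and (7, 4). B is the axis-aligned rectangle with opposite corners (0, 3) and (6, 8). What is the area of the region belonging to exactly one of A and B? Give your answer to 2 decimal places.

36.00

|A∩B|: x∈[5,6], y∈[3,4] → 1·1 = 1.
|A △ B| = |A| + |B| − 2·|A∩B| = 8 + 30 − 2 = 36.00.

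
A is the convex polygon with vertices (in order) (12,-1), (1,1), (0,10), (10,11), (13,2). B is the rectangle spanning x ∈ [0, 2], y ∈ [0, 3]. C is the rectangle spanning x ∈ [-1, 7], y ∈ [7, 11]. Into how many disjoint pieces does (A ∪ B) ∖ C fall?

(A ∪ B) ∖ C is a single connected region.

1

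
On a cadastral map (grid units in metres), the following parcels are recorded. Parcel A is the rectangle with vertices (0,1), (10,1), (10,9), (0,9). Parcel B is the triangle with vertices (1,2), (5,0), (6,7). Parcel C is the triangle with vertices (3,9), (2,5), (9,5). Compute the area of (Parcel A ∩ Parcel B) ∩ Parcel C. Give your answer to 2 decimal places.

The region (Parcel A ∩ Parcel B) ∩ Parcel C is the polygon with vertices (6,7), (5.714,5), (4,5).
By the shoelace formula its area is 1.71.

1.71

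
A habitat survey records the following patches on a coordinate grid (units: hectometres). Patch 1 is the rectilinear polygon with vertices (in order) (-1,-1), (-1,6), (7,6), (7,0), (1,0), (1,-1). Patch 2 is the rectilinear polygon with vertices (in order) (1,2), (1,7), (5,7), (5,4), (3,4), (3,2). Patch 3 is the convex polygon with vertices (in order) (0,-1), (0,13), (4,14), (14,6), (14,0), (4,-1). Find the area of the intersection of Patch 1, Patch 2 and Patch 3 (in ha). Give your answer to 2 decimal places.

12.00

The intersection is the polygon with vertices (5,4), (3,4), (3,2), (1,2), (1,6), (5,6).
By the shoelace formula its area is 12.00.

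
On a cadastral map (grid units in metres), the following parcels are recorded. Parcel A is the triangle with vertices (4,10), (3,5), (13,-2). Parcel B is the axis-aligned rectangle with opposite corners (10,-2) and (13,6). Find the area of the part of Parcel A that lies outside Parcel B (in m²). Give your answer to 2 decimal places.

|Parcel A| = 28.5, |Parcel A∩Parcel B| = 2.85.
|Parcel A ∖ Parcel B| = |Parcel A| − |Parcel A∩Parcel B| = 28.5 − 2.85 = 25.65.

25.65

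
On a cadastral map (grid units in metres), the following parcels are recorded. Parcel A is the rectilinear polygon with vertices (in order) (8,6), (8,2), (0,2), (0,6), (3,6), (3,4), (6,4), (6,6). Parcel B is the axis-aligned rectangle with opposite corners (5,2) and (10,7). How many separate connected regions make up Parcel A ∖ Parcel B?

Parcel A ∖ Parcel B is a single connected region.

1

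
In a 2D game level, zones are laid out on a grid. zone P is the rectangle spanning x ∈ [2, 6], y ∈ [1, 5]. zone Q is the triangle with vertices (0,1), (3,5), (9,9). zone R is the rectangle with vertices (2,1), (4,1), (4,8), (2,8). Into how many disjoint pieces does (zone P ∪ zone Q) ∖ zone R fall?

2

(zone P ∪ zone Q) ∖ zone R splits into 2 disjoint pieces (area 10.6667, area 0.8889).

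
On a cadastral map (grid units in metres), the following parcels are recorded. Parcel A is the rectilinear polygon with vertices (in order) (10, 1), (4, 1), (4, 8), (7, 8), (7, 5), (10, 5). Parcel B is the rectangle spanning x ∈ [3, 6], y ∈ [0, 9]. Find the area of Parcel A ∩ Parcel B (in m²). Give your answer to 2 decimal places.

14.00

The intersection is the polygon with vertices (4,1), (4,8), (6,8), (6,1).
By the shoelace formula its area is 14.00.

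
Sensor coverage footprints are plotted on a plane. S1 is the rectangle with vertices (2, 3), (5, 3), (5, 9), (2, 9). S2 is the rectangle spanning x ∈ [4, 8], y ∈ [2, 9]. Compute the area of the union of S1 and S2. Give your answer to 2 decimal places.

By inclusion–exclusion:
Individual areas: |S1| = 18, |S2| = 28.
|S1∩S2|: x∈[4,5], y∈[3,9] → 1·6 = 6.
|S1 ∪ S2| = 46 − 6 = 40.00.

40.00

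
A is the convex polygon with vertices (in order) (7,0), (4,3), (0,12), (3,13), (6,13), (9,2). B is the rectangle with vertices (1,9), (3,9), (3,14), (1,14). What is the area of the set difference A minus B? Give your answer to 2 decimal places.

55.29

|A| = 62.5, |A∩B| = 7.2083.
|A ∖ B| = |A| − |A∩B| = 62.5 − 7.2083 = 55.29.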